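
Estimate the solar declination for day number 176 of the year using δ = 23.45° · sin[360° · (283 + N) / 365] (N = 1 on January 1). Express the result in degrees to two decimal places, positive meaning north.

+23.42°

360 × (283 + 176) / 365 = 452.712°; sin(452.712°) = 0.9989.
δ = 23.45 × 0.9989 = 23.424° ≈ +23.42°.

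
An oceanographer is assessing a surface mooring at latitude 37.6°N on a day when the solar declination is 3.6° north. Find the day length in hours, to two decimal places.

12.37 hours

The sunset hour angle satisfies cos H_s = −tan φ tan δ = -0.0485, giving H_s = 92.78°.
Day length = 2 H_s / 15° h⁻¹ = 185.56° / 15 = 12.371 h.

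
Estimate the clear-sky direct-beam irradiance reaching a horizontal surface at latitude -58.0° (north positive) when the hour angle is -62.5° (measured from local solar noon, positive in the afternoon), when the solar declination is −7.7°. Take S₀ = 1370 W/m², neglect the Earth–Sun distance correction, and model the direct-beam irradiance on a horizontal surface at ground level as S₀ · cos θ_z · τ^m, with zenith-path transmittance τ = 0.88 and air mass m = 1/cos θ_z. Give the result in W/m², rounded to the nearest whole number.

341 W/m²

cos θ_z = sin(-58.0°) sin(-7.7°) + cos(-58.0°) cos(-7.7°) cos(-62.50°) = 0.1136 + 0.2425 = 0.3561.
Air mass m = 1/cos θ_z = 1/0.3561 = 2.808; τ^m = 0.88^2.808 = 0.6984.
Surface direct beam = 1370 × 0.3561 × 0.6984 = 340.72 W/m².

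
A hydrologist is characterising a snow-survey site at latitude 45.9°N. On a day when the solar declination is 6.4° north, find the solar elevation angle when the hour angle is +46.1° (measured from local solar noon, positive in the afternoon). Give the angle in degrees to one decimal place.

34.0°

cos θ_z = sin φ sin δ + cos φ cos δ cos H = (0.7181)(0.1115) + (0.6959)(0.9938)(0.6934) = 0.5596.
θ_z = arccos(0.5596) = 55.97°, so the elevation is 90° − 55.97° = 34.03°.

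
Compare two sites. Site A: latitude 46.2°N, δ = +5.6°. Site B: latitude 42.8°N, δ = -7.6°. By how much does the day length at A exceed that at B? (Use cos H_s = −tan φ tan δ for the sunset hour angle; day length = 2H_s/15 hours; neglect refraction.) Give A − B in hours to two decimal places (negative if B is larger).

A: H_s = arccos(−tan 46.2° · tan 5.6°) = 95.87°, so 2H_s/15 = 12.7827 h.
B: H_s = arccos(−tan 42.8° · tan -7.6°) = 82.90°, so 2H_s/15 = 11.0533 h.
A − B = 12.7827 − 11.0533 = 1.7294 h.

+1.73 h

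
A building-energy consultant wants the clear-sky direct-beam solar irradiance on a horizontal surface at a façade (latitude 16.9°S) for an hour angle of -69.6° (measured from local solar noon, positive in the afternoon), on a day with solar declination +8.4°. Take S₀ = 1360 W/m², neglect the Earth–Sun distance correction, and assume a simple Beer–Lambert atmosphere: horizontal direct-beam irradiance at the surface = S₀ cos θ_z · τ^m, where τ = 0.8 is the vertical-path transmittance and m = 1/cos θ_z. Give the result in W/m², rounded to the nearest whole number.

180 W/m²

cos θ_z = sin φ sin δ + cos φ cos δ cos H = (-0.2907)(0.1461) + (0.9568)(0.9893)(0.3486) = 0.2875.
Air mass m = 1/cos θ_z = 1/0.2875 = 3.478; τ^m = 0.8^3.478 = 0.4602.
Surface direct beam = 1360 × 0.2875 × 0.4602 = 179.94 W/m².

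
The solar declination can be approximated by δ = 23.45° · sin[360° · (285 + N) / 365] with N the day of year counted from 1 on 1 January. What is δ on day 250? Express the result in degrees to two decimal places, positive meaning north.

+5.01°

360 × (285 + 250) / 365 = 527.671°; sin(527.671°) = 0.2135.
δ = 23.45 × 0.2135 = 5.007° ≈ +5.01°.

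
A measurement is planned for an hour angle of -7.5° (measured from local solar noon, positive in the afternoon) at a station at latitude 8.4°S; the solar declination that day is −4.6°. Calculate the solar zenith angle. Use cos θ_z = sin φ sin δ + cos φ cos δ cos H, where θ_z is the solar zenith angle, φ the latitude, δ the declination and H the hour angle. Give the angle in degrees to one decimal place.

8.4°

cos θ_z = sin(-8.4°) sin(-4.6°) + cos(-8.4°) cos(-4.6°) cos(-7.50°) = 0.0117 + 0.9776 = 0.9893.
θ_z = arccos(0.9893) = 8.39°.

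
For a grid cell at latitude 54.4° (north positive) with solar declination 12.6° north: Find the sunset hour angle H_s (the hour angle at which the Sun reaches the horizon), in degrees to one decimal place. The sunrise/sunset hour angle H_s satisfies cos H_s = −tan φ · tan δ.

108.2°

The sunset hour angle satisfies cos H_s = −tan φ tan δ = -0.3122, giving H_s = 108.19°.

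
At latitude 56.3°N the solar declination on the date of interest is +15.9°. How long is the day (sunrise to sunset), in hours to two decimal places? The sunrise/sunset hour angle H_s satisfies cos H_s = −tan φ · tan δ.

The sunset hour angle satisfies cos H_s = −tan φ tan δ = -0.4271, giving H_s = 115.28°.
Day length = 2 H_s / 15° h⁻¹ = 230.56° / 15 = 15.371 h.

15.37 hours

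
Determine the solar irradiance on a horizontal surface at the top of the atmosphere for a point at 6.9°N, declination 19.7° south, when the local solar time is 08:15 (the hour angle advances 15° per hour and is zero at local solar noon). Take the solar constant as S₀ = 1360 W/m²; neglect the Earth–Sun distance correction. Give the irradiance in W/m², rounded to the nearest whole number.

Hour angle H = 15° × (8.25 − 12) = -56.25°.
cos θ_z = sin φ sin δ + cos φ cos δ cos H = (0.1201)(-0.3371) + (0.9928)(0.9415)(0.5556) = 0.4788.
Top-of-atmosphere irradiance = S₀ cos θ_z = 1360 × 0.4788 = 651.17 W/m².

651 W/m²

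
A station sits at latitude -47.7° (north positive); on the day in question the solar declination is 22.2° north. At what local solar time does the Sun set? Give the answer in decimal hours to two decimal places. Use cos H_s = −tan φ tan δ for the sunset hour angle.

16.22 h

cos H_s = −tan(-47.7°) · tan(22.2°) = 0.4485, so H_s = arccos(0.4485) = 63.35°.
Sunset is at 12 + H_s/15 = 12 + 4.223 = 16.223 h local solar time.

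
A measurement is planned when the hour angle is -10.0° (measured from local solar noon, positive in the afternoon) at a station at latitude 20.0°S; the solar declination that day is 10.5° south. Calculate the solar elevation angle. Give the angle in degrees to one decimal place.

76.5°

cos θ_z = sin(-20.0°) sin(-10.5°) + cos(-20.0°) cos(-10.5°) cos(-10.00°) = 0.0623 + 0.9099 = 0.9722.
θ_z = arccos(0.9722) = 13.54°, so the elevation is 90° − 13.54° = 76.46°.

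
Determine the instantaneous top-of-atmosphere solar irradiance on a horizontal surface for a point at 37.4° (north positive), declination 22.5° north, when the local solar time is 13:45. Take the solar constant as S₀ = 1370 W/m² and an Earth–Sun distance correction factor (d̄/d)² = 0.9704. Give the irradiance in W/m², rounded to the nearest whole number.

1184 W/m²

Hour angle H = 15° × (13.75 − 12) = 26.25°.
cos θ_z = sin(37.4°) sin(22.5°) + cos(37.4°) cos(22.5°) cos(26.25°) = 0.2324 + 0.6583 = 0.8907.
Top-of-atmosphere irradiance = S₀ (d̄/d)² cos θ_z = 1370 × 0.9704 × 0.8907 = 1184.14 W/m².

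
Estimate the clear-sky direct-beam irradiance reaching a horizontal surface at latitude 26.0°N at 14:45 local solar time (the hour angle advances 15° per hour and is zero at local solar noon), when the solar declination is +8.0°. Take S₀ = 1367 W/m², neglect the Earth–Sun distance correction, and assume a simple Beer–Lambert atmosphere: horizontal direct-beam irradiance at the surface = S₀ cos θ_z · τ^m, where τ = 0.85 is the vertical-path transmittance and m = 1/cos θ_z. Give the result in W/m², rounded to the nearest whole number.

799 W/m²

Hour angle H = 15° × (14.75 − 12) = 41.25°.
With φ = 26.0°, δ = 8.0°, H = 41.25°: sin φ sin δ = 0.0610, cos φ cos δ cos H = 0.6692, so cos θ_z = 0.7302.
Air mass m = 1/cos θ_z = 1/0.7302 = 1.369; τ^m = 0.85^1.369 = 0.8005.
Surface direct beam = 1367 × 0.7302 × 0.8005 = 799.05 W/m².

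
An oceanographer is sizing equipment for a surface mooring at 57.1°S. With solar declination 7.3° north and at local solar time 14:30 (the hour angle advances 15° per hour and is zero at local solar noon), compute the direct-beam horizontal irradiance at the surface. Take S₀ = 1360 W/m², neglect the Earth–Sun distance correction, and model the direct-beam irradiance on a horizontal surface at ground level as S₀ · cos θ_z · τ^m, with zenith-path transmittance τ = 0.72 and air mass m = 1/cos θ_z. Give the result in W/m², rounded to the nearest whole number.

157 W/m²

Hour angle H = 15° × (14.5 − 12) = 37.50°.
With φ = -57.1°, δ = 7.3°, H = 37.50°: sin φ sin δ = -0.1067, cos φ cos δ cos H = 0.4274, so cos θ_z = 0.3207.
Air mass m = 1/cos θ_z = 1/0.3207 = 3.118; τ^m = 0.72^3.118 = 0.3591.
Surface direct beam = 1360 × 0.3207 × 0.3591 = 156.62 W/m².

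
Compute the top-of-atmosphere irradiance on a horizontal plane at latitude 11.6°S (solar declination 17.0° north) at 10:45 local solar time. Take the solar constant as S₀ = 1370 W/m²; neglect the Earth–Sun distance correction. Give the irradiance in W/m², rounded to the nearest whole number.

Hour angle H = 15° × (10.75 − 12) = -18.75°.
cos θ_z = sin(-11.6°) sin(17.0°) + cos(-11.6°) cos(17.0°) cos(-18.75°) = -0.0588 + 0.8871 = 0.8283.
Top-of-atmosphere irradiance = S₀ cos θ_z = 1370 × 0.8283 = 1134.77 W/m².

1135 W/m²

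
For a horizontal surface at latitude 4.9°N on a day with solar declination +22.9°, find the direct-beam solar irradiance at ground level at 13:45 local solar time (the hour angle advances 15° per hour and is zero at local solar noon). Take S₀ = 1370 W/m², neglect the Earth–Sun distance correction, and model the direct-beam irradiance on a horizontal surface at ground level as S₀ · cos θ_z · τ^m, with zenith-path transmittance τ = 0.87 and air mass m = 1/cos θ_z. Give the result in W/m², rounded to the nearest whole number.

997 W/m²

Hour angle H = 15° × (13.75 − 12) = 26.25°.
With φ = 4.9°, δ = 22.9°, H = 26.25°: sin φ sin δ = 0.0332, cos φ cos δ cos H = 0.8232, so cos θ_z = 0.8564.
Air mass m = 1/cos θ_z = 1/0.8564 = 1.168; τ^m = 0.87^1.168 = 0.8499.
Surface direct beam = 1370 × 0.8564 × 0.8499 = 997.16 W/m².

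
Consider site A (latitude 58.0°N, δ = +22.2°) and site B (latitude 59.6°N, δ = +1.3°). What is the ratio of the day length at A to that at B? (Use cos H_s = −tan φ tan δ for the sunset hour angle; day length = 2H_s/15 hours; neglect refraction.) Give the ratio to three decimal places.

A: H_s = arccos(−tan 58.0° · tan 22.2°) = 130.77°, so 2H_s/15 = 17.4360 h.
B: H_s = arccos(−tan 59.6° · tan 1.3°) = 92.22°, so 2H_s/15 = 12.2960 h.
Ratio A/B = 17.4360 / 12.2960 = 1.4180.

1.418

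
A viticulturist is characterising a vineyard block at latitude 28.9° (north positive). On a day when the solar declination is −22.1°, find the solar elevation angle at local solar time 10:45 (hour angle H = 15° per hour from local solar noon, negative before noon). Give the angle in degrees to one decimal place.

35.9°

Hour angle H = 15° × (10.75 − 12) = -18.75°.
cos θ_z = sin(28.9°) sin(-22.1°) + cos(28.9°) cos(-22.1°) cos(-18.75°) = -0.1818 + 0.7681 = 0.5863.
θ_z = arccos(0.5863) = 54.11°, so the elevation is 90° − 54.11° = 35.89°.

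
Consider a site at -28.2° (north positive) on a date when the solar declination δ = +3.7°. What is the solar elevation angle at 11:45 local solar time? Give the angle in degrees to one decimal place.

57.9°

Hour angle H = 15° × (11.75 − 12) = -3.75°.
cos θ_z = sin φ sin δ + cos φ cos δ cos H = (-0.4726)(0.0645) + (0.8813)(0.9979)(0.9979) = 0.8471.
θ_z = arccos(0.8471) = 32.10°, so the elevation is 90° − 32.10° = 57.90°.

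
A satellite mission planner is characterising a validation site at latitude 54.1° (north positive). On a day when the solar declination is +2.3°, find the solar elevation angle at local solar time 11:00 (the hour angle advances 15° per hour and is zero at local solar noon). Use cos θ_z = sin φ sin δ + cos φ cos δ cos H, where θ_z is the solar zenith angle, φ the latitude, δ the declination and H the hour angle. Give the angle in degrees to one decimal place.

Hour angle H = 15° × (11 − 12) = -15.00°.
cos θ_z = sin(54.1°) sin(2.3°) + cos(54.1°) cos(2.3°) cos(-15.00°) = 0.0325 + 0.5659 = 0.5984.
θ_z = arccos(0.5984) = 53.24°, so the elevation is 90° − 53.24° = 36.76°.

36.8°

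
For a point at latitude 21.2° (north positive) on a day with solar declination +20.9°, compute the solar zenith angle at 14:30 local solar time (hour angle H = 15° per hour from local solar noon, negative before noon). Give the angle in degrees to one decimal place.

Hour angle H = 15° × (14.5 − 12) = 37.50°.
cos θ_z = sin(21.2°) sin(20.9°) + cos(21.2°) cos(20.9°) cos(37.50°) = 0.1290 + 0.6910 = 0.8200.
θ_z = arccos(0.8200) = 34.92°.

34.9°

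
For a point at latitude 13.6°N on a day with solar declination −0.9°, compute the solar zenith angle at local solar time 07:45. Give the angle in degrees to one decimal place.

Hour angle H = 15° × (7.75 − 12) = -63.75°.
cos θ_z = sin φ sin δ + cos φ cos δ cos H = (0.2351)(-0.0157) + (0.9720)(0.9999)(0.4423) = 0.4262.
θ_z = arccos(0.4262) = 64.77°.

64.8°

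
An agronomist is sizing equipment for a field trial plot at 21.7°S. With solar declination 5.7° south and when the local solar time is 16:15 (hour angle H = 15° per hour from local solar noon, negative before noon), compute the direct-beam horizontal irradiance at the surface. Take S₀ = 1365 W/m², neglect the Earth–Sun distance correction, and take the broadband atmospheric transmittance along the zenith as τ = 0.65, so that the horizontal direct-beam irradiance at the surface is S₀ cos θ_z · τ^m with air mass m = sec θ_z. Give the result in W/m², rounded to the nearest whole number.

231 W/m²

Hour angle H = 15° × (16.25 − 12) = 63.75°.
With φ = -21.7°, δ = -5.7°, H = 63.75°: sin φ sin δ = 0.0367, cos φ cos δ cos H = 0.4089, so cos θ_z = 0.4456.
Air mass m = 1/cos θ_z = 1/0.4456 = 2.244; τ^m = 0.65^2.244 = 0.3803.
Surface direct beam = 1365 × 0.4456 × 0.3803 = 231.32 W/m².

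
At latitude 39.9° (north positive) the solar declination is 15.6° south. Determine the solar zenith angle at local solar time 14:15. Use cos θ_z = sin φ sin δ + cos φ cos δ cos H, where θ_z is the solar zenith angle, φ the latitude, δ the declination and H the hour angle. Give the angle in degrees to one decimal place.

Hour angle H = 15° × (14.25 − 12) = 33.75°.
cos θ_z = sin(39.9°) sin(-15.6°) + cos(39.9°) cos(-15.6°) cos(33.75°) = -0.1725 + 0.6144 = 0.4419.
θ_z = arccos(0.4419) = 63.77°.

63.8°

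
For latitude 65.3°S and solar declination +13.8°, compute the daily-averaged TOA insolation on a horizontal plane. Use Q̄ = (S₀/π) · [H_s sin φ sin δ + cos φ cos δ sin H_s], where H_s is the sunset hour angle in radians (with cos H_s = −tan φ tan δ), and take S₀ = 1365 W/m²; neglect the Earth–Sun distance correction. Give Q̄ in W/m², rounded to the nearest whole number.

−tan φ tan δ = −(-2.1742)(0.2456) = 0.5340; H_s = arccos(0.5340) = 57.72°. In radians, H_s = 1.0074.
H_s sin φ sin δ = 1.0074 × -0.9085 × 0.2385 = -0.2183.
cos φ cos δ sin H_s = 0.4179 × 0.9711 × 0.8454 = 0.3431.
Q̄ = (1365/π) × (-0.2183 + 0.3431) = 434.49 × 0.1248 = 54.22 W/m².

54 W/m²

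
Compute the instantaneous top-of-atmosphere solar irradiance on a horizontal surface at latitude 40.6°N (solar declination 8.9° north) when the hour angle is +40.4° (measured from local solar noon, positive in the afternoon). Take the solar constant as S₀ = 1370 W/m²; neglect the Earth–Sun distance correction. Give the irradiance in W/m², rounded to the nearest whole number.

With φ = 40.6°, δ = 8.9°, H = 40.40°: sin φ sin δ = 0.1007, cos φ cos δ cos H = 0.5713, so cos θ_z = 0.6720.
Top-of-atmosphere irradiance = S₀ cos θ_z = 1370 × 0.6720 = 920.64 W/m².

921 W/m²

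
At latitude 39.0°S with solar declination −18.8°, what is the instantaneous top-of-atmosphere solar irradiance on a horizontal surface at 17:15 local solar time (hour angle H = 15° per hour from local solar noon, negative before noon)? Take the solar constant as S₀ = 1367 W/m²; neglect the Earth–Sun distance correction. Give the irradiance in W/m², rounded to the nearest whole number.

Hour angle H = 15° × (17.25 − 12) = 78.75°.
cos θ_z = sin φ sin δ + cos φ cos δ cos H = (-0.6293)(-0.3223) + (0.7771)(0.9466)(0.1951) = 0.3463.
Top-of-atmosphere irradiance = S₀ cos θ_z = 1367 × 0.3463 = 473.39 W/m².

473 W/m²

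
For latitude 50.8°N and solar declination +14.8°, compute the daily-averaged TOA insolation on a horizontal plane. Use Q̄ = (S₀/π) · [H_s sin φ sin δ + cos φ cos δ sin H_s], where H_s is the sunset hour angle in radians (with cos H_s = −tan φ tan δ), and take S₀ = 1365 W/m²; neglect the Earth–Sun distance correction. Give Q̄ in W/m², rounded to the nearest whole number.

−tan φ tan δ = −(1.2261)(0.2642) = -0.3239; H_s = arccos(-0.3239) = 108.90°. In radians, H_s = 1.9007.
H_s sin φ sin δ = 1.9007 × 0.7749 × 0.2554 = 0.3762.
cos φ cos δ sin H_s = 0.6320 × 0.9668 × 0.9461 = 0.5781.
Q̄ = (1365/π) × (0.3762 + 0.5781) = 434.49 × 0.9543 = 414.63 W/m².

415 W/m²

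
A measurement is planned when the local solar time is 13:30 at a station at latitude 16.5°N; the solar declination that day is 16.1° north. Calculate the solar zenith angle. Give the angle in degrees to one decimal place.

Hour angle H = 15° × (13.5 − 12) = 22.50°.
cos θ_z = sin φ sin δ + cos φ cos δ cos H = (0.2840)(0.2773) + (0.9588)(0.9608)(0.9239) = 0.9299.
θ_z = arccos(0.9299) = 21.58°.

21.6°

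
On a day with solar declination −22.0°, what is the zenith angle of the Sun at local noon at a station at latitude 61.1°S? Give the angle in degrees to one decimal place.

39.1°

At local solar noon the hour angle is zero, so the zenith angle is |φ − δ| = |-61.1° − (-22.0°)| = 39.1°.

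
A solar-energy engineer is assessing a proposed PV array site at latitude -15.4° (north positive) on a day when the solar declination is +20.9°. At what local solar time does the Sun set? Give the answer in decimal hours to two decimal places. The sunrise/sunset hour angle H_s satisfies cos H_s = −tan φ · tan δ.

17.60 h

The sunset hour angle satisfies cos H_s = −tan φ tan δ = 0.1052, giving H_s = 83.96°.
Sunset is at 12 + H_s/15 = 12 + 5.597 = 17.597 h local solar time.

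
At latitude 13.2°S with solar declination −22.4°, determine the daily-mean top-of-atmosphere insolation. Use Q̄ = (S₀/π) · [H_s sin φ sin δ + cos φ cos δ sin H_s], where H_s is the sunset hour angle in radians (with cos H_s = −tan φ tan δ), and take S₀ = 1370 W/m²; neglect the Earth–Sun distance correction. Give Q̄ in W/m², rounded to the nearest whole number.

454 W/m²

The sunset hour angle satisfies cos H_s = −tan φ tan δ = -0.0967, giving H_s = 95.55°. In radians, H_s = 1.6677.
H_s sin φ sin δ = 1.6677 × -0.2284 × -0.3811 = 0.1452.
cos φ cos δ sin H_s = 0.9736 × 0.9245 × 0.9953 = 0.8959.
Q̄ = (1370/π) × (0.1452 + 0.8959) = 436.08 × 1.0411 = 454.00 W/m².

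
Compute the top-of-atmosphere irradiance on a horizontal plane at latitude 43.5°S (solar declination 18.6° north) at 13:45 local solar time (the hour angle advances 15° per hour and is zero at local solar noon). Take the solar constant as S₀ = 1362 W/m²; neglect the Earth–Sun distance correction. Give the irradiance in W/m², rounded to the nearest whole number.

Hour angle H = 15° × (13.75 − 12) = 26.25°.
cos θ_z = sin(-43.5°) sin(18.6°) + cos(-43.5°) cos(18.6°) cos(26.25°) = -0.2196 + 0.6166 = 0.3970.
Top-of-atmosphere irradiance = S₀ cos θ_z = 1362 × 0.3970 = 540.71 W/m².

541 W/m²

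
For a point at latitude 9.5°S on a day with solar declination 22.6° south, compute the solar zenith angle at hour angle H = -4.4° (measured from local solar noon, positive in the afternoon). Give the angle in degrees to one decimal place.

13.8°

With φ = -9.5°, δ = -22.6°, H = -4.40°: sin φ sin δ = 0.0634, cos φ cos δ cos H = 0.9079, so cos θ_z = 0.9713.
θ_z = arccos(0.9713) = 13.76°.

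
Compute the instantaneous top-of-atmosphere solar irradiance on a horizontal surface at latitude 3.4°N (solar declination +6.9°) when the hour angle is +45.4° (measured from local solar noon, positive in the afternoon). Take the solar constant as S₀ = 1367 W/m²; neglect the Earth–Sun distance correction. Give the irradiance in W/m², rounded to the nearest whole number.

961 W/m²

cos θ_z = sin(3.4°) sin(6.9°) + cos(3.4°) cos(6.9°) cos(45.40°) = 0.0071 + 0.6958 = 0.7029.
Top-of-atmosphere irradiance = S₀ cos θ_z = 1367 × 0.7029 = 960.86 W/m².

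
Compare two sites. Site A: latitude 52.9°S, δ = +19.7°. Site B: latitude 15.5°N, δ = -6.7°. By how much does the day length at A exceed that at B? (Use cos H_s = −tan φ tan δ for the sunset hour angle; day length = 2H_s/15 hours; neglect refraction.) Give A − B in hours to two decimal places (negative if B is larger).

-3.52 h

A: H_s = arccos(−tan -52.9° · tan 19.7°) = 61.74°, so 2H_s/15 = 8.2320 h.
B: H_s = arccos(−tan 15.5° · tan -6.7°) = 88.13°, so 2H_s/15 = 11.7507 h.
A − B = 8.2320 − 11.7507 = -3.5187 h.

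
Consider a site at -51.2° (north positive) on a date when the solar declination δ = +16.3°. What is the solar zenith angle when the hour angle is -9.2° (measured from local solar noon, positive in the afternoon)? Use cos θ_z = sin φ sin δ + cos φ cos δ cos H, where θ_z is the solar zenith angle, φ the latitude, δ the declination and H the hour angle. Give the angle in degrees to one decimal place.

68.0°

cos θ_z = sin(-51.2°) sin(16.3°) + cos(-51.2°) cos(16.3°) cos(-9.20°) = -0.2187 + 0.5937 = 0.3750.
θ_z = arccos(0.3750) = 67.98°.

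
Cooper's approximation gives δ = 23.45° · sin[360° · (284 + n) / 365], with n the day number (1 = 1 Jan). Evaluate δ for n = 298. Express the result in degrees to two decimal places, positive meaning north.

360 × (284 + 298) / 365 = 574.027°; sin(574.027°) = -0.5596.
δ = 23.45 × -0.5596 = -13.123° ≈ -13.12°.

-13.12°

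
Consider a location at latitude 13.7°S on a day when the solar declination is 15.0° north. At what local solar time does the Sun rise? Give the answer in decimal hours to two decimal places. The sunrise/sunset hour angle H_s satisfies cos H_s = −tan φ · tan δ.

cos H_s = −tan(-13.7°) · tan(15.0°) = 0.0653, so H_s = arccos(0.0653) = 86.26°.
Sunrise is at 12 − H_s/15 = 12 − 5.751 = 6.249 h local solar time.

6.25 h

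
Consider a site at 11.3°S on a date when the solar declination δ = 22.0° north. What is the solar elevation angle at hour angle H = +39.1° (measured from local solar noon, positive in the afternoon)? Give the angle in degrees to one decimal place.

With φ = -11.3°, δ = 22.0°, H = 39.10°: sin φ sin δ = -0.0734, cos φ cos δ cos H = 0.7056, so cos θ_z = 0.6322.
θ_z = arccos(0.6322) = 50.79°, so the elevation is 90° − 50.79° = 39.21°.

39.2°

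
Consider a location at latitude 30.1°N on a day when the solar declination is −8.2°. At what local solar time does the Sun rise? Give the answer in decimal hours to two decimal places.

The sunset hour angle satisfies cos H_s = −tan φ tan δ = 0.0835, giving H_s = 85.21°.
Sunrise is at 12 − H_s/15 = 12 − 5.681 = 6.319 h local solar time.

6.32 h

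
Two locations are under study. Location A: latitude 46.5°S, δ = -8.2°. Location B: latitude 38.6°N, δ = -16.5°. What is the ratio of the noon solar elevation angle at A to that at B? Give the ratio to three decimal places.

1.481

A: 90° − |-46.5 − (-8.2)| = 51.70°.
B: 90° − |38.6 − (-16.5)| = 34.90°.
Ratio A/B = 51.7000 / 34.9000 = 1.4814.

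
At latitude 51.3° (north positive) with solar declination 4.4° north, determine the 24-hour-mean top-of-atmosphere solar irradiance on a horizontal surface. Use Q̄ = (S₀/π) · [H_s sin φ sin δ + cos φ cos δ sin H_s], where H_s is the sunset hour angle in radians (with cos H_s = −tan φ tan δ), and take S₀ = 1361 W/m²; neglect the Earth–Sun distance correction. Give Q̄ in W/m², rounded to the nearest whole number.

312 W/m²

cos H_s = −tan(51.3°) · tan(4.4°) = -0.0960, so H_s = arccos(-0.0960) = 95.51°. In radians, H_s = 1.6670.
H_s sin φ sin δ = 1.6670 × 0.7804 × 0.0767 = 0.0998.
cos φ cos δ sin H_s = 0.6252 × 0.9971 × 0.9954 = 0.6205.
Q̄ = (1361/π) × (0.0998 + 0.6205) = 433.22 × 0.7203 = 312.05 W/m².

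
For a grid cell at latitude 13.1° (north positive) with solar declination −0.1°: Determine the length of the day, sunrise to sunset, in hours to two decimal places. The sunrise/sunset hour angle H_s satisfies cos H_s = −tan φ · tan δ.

12.00 hours

cos H_s = −tan(13.1°) · tan(-0.1°) = 0.0004, so H_s = arccos(0.0004) = 89.98°.
Day length = 2 H_s / 15° h⁻¹ = 179.96° / 15 = 11.997 h.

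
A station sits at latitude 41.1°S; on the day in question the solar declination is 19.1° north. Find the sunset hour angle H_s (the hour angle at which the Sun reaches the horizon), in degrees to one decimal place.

72.4°

−tan φ tan δ = −(-0.8724)(0.3463) = 0.3021; H_s = arccos(0.3021) = 72.42°.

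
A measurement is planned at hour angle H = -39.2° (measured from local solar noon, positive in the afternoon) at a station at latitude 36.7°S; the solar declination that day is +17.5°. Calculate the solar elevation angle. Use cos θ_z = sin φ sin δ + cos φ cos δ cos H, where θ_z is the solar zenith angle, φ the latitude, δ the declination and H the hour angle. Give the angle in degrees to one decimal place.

cos θ_z = sin φ sin δ + cos φ cos δ cos H = (-0.5976)(0.3007) + (0.8018)(0.9537)(0.7749) = 0.4128.
θ_z = arccos(0.4128) = 65.62°, so the elevation is 90° − 65.62° = 24.38°.

24.4°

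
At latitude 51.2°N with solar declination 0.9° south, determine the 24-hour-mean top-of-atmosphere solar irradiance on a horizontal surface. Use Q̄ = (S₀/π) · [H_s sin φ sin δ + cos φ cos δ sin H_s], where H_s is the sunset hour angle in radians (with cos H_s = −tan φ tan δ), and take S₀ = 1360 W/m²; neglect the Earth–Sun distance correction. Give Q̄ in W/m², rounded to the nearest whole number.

The sunset hour angle satisfies cos H_s = −tan φ tan δ = 0.0195, giving H_s = 88.88°. In radians, H_s = 1.5512.
H_s sin φ sin δ = 1.5512 × 0.7793 × -0.0157 = -0.0190.
cos φ cos δ sin H_s = 0.6266 × 0.9999 × 0.9998 = 0.6264.
Q̄ = (1360/π) × (-0.0190 + 0.6264) = 432.90 × 0.6074 = 262.94 W/m².

263 W/m²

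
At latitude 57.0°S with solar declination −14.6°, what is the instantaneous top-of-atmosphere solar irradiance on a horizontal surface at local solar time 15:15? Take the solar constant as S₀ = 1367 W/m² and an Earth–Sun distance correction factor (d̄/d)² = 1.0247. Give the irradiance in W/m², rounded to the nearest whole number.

Hour angle H = 15° × (15.25 − 12) = 48.75°.
With φ = -57.0°, δ = -14.6°, H = 48.75°: sin φ sin δ = 0.2114, cos φ cos δ cos H = 0.3475, so cos θ_z = 0.5589.
Top-of-atmosphere irradiance = S₀ (d̄/d)² cos θ_z = 1367 × 1.0247 × 0.5589 = 782.89 W/m².

783 W/m²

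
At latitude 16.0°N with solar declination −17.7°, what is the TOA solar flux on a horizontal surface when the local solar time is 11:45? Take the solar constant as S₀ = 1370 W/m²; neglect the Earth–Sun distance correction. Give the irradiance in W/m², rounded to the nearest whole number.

1137 W/m²

Hour angle H = 15° × (11.75 − 12) = -3.75°.
With φ = 16.0°, δ = -17.7°, H = -3.75°: sin φ sin δ = -0.0838, cos φ cos δ cos H = 0.9138, so cos θ_z = 0.8300.
Top-of-atmosphere irradiance = S₀ cos θ_z = 1370 × 0.8300 = 1137.10 W/m².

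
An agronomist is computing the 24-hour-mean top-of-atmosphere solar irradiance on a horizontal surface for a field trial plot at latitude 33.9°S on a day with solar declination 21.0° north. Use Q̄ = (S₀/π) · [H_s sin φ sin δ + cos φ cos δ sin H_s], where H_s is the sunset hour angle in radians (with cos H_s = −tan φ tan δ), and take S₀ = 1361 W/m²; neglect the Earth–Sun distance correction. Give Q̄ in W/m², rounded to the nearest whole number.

211 W/m²

−tan φ tan δ = −(-0.6720)(0.3839) = 0.2580; H_s = arccos(0.2580) = 75.05°. In radians, H_s = 1.3099.
H_s sin φ sin δ = 1.3099 × -0.5577 × 0.3584 = -0.2618.
cos φ cos δ sin H_s = 0.8300 × 0.9336 × 0.9662 = 0.7487.
Q̄ = (1361/π) × (-0.2618 + 0.7487) = 433.22 × 0.4869 = 210.93 W/m².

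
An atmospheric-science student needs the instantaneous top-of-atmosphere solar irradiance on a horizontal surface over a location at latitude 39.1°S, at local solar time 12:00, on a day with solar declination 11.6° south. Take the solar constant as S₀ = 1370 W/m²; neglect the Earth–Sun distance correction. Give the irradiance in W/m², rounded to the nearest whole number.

Hour angle H = 15° × (12 − 12) = 0.00°.
cos θ_z = sin φ sin δ + cos φ cos δ cos H = (-0.6307)(-0.2011) + (0.7760)(0.9796)(1.0000) = 0.8870.
Top-of-atmosphere irradiance = S₀ cos θ_z = 1370 × 0.8870 = 1215.19 W/m².

1215 W/m²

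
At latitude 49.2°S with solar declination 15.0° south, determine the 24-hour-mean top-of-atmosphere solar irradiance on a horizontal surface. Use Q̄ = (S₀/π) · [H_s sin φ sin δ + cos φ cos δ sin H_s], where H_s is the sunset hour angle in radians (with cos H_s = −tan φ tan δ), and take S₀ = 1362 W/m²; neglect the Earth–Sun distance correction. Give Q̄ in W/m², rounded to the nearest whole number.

−tan φ tan δ = −(-1.1585)(-0.2679) = -0.3104; H_s = arccos(-0.3104) = 108.08°. In radians, H_s = 1.8864.
H_s sin φ sin δ = 1.8864 × -0.7570 × -0.2588 = 0.3696.
cos φ cos δ sin H_s = 0.6534 × 0.9659 × 0.9506 = 0.5999.
Q̄ = (1362/π) × (0.3696 + 0.5999) = 433.54 × 0.9695 = 420.32 W/m².

420 W/m²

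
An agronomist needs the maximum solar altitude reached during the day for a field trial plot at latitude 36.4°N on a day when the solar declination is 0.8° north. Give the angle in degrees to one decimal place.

54.4°

At local solar noon the hour angle is zero, so the elevation is 90° − |φ − δ| = 90° − |36.4° − (0.8°)| = 90° − 35.6° = 54.4°.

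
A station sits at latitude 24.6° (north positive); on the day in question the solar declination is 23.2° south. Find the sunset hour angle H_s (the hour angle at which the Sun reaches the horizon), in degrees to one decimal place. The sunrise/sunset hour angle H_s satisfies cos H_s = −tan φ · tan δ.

cos H_s = −tan(24.6°) · tan(-23.2°) = 0.1962, so H_s = arccos(0.1962) = 78.69°.

78.7°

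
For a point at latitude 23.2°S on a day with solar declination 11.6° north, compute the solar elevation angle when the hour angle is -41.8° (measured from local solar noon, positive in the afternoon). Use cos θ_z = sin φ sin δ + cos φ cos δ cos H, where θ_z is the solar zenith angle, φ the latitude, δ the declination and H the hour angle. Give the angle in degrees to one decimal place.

36.3°

With φ = -23.2°, δ = 11.6°, H = -41.80°: sin φ sin δ = -0.0792, cos φ cos δ cos H = 0.6712, so cos θ_z = 0.5920.
θ_z = arccos(0.5920) = 53.70°, so the elevation is 90° − 53.70° = 36.30°.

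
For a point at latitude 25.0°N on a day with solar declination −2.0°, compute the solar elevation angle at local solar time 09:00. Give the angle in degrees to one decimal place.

Hour angle H = 15° × (9 − 12) = -45.00°.
cos θ_z = sin φ sin δ + cos φ cos δ cos H = (0.4226)(-0.0349) + (0.9063)(0.9994)(0.7071) = 0.6257.
θ_z = arccos(0.6257) = 51.27°, so the elevation is 90° − 51.27° = 38.73°.

38.7°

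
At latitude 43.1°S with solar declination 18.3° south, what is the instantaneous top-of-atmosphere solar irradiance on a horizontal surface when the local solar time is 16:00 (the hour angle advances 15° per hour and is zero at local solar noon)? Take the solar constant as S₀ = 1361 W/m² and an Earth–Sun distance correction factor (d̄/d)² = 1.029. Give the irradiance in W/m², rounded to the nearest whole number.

786 W/m²

Hour angle H = 15° × (16 − 12) = 60.00°.
cos θ_z = sin(-43.1°) sin(-18.3°) + cos(-43.1°) cos(-18.3°) cos(60.00°) = 0.2145 + 0.3466 = 0.5611.
Top-of-atmosphere irradiance = S₀ (d̄/d)² cos θ_z = 1361 × 1.029 × 0.5611 = 785.80 W/m².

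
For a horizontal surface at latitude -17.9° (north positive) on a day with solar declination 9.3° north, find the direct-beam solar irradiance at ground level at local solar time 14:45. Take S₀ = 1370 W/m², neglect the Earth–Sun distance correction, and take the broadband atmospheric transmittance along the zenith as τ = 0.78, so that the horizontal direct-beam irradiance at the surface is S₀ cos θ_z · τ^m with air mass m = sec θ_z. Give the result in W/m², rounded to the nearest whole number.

616 W/m²

Hour angle H = 15° × (14.75 − 12) = 41.25°.
With φ = -17.9°, δ = 9.3°, H = 41.25°: sin φ sin δ = -0.0497, cos φ cos δ cos H = 0.7060, so cos θ_z = 0.6563.
Air mass m = 1/cos θ_z = 1/0.6563 = 1.524; τ^m = 0.78^1.524 = 0.6848.
Surface direct beam = 1370 × 0.6563 × 0.6848 = 615.72 W/m².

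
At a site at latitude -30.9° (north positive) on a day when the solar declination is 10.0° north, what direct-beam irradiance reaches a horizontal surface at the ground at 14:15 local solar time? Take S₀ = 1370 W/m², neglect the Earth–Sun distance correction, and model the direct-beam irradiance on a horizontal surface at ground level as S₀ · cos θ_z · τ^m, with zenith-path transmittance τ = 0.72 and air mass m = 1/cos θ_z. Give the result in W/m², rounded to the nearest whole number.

492 W/m²

Hour angle H = 15° × (14.25 − 12) = 33.75°.
cos θ_z = sin φ sin δ + cos φ cos δ cos H = (-0.5135)(0.1736) + (0.8581)(0.9848)(0.8315) = 0.6135.
Air mass m = 1/cos θ_z = 1/0.6135 = 1.630; τ^m = 0.72^1.630 = 0.5854.
Surface direct beam = 1370 × 0.6135 × 0.5854 = 492.03 W/m².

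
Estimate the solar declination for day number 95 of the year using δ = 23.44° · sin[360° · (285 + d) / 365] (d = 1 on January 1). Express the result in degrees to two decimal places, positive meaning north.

360 × (285 + 95) / 365 = 374.795°; sin(374.795°) = 0.2554.
δ = 23.44 × 0.2554 = 5.987° ≈ +5.99°.

+5.99°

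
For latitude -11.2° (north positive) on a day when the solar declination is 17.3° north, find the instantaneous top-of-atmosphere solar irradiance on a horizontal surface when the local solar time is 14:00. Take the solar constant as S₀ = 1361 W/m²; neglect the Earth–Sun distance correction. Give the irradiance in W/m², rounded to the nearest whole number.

Hour angle H = 15° × (14 − 12) = 30.00°.
cos θ_z = sin(-11.2°) sin(17.3°) + cos(-11.2°) cos(17.3°) cos(30.00°) = -0.0578 + 0.8111 = 0.7533.
Top-of-atmosphere irradiance = S₀ cos θ_z = 1361 × 0.7533 = 1025.24 W/m².

1025 W/m²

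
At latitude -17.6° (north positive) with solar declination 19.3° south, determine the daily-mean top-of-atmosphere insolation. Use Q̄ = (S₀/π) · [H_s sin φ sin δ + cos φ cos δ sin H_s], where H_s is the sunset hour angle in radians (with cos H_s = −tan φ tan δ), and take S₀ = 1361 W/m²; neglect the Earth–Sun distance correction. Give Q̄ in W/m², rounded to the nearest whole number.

460 W/m²

cos H_s = −tan(-17.6°) · tan(-19.3°) = -0.1111, so H_s = arccos(-0.1111) = 96.38°. In radians, H_s = 1.6821.
H_s sin φ sin δ = 1.6821 × -0.3024 × -0.3305 = 0.1681.
cos φ cos δ sin H_s = 0.9532 × 0.9438 × 0.9938 = 0.8941.
Q̄ = (1361/π) × (0.1681 + 0.8941) = 433.22 × 1.0622 = 460.17 W/m².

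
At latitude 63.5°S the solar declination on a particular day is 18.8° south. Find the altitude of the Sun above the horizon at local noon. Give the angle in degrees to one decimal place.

At local solar noon the hour angle is zero, so the elevation is 90° − |φ − δ| = 90° − |-63.5° − (-18.8°)| = 90° − 44.7° = 45.3°.

45.3°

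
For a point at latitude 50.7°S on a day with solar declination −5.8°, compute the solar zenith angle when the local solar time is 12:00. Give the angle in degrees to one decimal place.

44.9°

Hour angle H = 15° × (12 − 12) = 0.00°.
cos θ_z = sin φ sin δ + cos φ cos δ cos H = (-0.7738)(-0.1011) + (0.6334)(0.9949)(1.0000) = 0.7084.
θ_z = arccos(0.7084) = 44.90°.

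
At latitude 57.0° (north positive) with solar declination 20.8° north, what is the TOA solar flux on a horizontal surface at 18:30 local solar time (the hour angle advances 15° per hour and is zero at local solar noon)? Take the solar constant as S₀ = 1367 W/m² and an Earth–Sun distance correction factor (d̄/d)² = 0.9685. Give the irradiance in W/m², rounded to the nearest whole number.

306 W/m²

Hour angle H = 15° × (18.5 − 12) = 97.50°.
cos θ_z = sin φ sin δ + cos φ cos δ cos H = (0.8387)(0.3551) + (0.5446)(0.9348)(-0.1305) = 0.2314.
Top-of-atmosphere irradiance = S₀ (d̄/d)² cos θ_z = 1367 × 0.9685 × 0.2314 = 306.36 W/m².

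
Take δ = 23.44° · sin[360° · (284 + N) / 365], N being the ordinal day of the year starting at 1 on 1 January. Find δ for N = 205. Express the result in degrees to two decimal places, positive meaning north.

360 × (284 + 205) / 365 = 482.301°; sin(482.301°) = 0.8453.
δ = 23.44 × 0.8453 = 19.814° ≈ +19.81°.

+19.81°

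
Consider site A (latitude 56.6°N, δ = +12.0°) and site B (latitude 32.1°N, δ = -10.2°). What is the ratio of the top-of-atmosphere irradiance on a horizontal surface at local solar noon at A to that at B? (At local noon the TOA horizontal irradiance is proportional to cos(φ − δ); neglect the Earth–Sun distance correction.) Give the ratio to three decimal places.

0.963

A: cos θ_z = cos(56.6° − (12.0°)) = 0.7120.
B: cos θ_z = cos(32.1° − (-10.2°)) = 0.7396.
Ratio A/B = 0.7120 / 0.7396 = 0.9627.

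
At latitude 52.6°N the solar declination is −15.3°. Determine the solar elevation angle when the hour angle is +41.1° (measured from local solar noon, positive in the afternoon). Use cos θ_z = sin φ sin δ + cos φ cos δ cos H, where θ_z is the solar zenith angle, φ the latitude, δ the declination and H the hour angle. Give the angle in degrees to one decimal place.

13.4°

cos θ_z = sin(52.6°) sin(-15.3°) + cos(52.6°) cos(-15.3°) cos(41.10°) = -0.2096 + 0.4415 = 0.2319.
θ_z = arccos(0.2319) = 76.59°, so the elevation is 90° − 76.59° = 13.41°.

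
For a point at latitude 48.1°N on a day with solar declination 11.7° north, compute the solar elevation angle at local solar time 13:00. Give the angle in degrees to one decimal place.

51.5°

Hour angle H = 15° × (13 − 12) = 15.00°.
With φ = 48.1°, δ = 11.7°, H = 15.00°: sin φ sin δ = 0.1509, cos φ cos δ cos H = 0.6317, so cos θ_z = 0.7826.
θ_z = arccos(0.7826) = 38.50°, so the elevation is 90° − 38.50° = 51.50°.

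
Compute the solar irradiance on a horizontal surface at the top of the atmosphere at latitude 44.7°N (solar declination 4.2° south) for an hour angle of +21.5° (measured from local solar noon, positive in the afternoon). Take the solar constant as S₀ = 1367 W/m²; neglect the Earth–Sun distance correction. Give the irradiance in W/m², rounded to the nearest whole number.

cos θ_z = sin φ sin δ + cos φ cos δ cos H = (0.7034)(-0.0732) + (0.7108)(0.9973)(0.9304) = 0.6081.
Top-of-atmosphere irradiance = S₀ cos θ_z = 1367 × 0.6081 = 831.27 W/m².

831 W/m²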